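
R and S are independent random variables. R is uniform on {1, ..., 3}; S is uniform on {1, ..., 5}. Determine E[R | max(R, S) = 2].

P(max(R, S) = 2) = 1/5.
Summing R·P(x,y) over outcomes with max(R, S) = 2 gives 1/3.
E[R | max(R, S) = 2] = (1/3) / (1/5) = 5/3.

5/3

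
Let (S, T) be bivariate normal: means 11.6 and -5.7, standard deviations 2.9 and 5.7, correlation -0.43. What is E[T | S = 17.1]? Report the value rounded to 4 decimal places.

-10.3484

The regression of T on S has slope ρ·σ_T/σ_S and passes through (μ_S, μ_T).
E[T | S=17.1] = -5.7 + (-0.43)·(5.7/2.9)·(17.1 − (11.6)) = -5.7 + (-0.84517)·(5.5) = -10.3484.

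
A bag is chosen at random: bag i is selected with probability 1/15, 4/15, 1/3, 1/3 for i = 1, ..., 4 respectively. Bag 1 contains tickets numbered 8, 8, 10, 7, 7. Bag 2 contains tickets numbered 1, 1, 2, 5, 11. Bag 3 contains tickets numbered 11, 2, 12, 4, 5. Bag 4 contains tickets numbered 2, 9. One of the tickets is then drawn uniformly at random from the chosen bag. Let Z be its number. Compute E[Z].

E[Z | bag 1] = (8+8+10+7+7)/5 = 8.
E[Z | bag 2] = (1+1+2+5+11)/5 = 4.
E[Z | bag 3] = (11+2+12+4+5)/5 = 34/5.
E[Z | bag 4] = (2+9)/2 = 11/2.
By the law of total expectation,
E[Z] = (1/15)·(8) + (4/15)·(4) + (1/3)·(34/5) + (1/3)·(11/2) = 57/10.

57/10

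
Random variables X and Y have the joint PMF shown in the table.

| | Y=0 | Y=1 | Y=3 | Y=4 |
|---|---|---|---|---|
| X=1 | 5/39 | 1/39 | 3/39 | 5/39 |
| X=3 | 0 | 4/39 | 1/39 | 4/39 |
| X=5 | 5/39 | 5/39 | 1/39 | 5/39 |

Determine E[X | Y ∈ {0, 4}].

P(Y ∈ {0, 4}) = 8/13.
Σ X·P over the event = 1·(5/39) + 1·(5/39) + 3·(4/39) + 5·(5/39) + 5·(5/39) = 24/13.
E[X | Y ∈ {0, 4}] = (24/13) / (8/13) = 3.

3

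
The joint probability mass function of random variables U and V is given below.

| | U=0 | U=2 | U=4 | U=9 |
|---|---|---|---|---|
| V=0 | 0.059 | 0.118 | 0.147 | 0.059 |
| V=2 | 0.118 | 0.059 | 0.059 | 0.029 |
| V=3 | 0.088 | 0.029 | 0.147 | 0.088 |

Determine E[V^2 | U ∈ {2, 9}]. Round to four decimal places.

P(U ∈ {2, 9}) = 0.382.
Σ V^2·P over the event = 0·(0.118) + 4·(0.059) + 9·(0.029) + 0·(0.059) + 4·(0.029) + 9·(0.088) = 1.405.
E[V^2 | U ∈ {2, 9}] = (1.405) / (0.382) = 3.6780.

3.6780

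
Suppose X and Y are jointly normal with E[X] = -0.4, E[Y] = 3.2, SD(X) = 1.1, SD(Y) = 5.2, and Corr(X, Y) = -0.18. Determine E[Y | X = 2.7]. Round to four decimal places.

The regression of Y on X has slope ρ·σ_Y/σ_X and passes through (μ_X, μ_Y).
E[Y | X=2.7] = 3.2 + (-0.18)·(5.2/1.1)·(2.7 − (-0.4)) = 3.2 + (-0.85091)·(3.1) = 0.5622.

0.5622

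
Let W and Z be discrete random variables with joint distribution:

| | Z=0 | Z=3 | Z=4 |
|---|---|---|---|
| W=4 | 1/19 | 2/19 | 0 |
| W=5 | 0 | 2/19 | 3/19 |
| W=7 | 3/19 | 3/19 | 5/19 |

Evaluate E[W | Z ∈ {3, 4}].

P(Z ∈ {3, 4}) = 15/19.
Σ W·P over the event = 4·(2/19) + 5·(2/19) + 5·(3/19) + 7·(3/19) + 7·(5/19) = 89/19.
E[W | Z ∈ {3, 4}] = (89/19) / (15/19) = 89/15.

89/15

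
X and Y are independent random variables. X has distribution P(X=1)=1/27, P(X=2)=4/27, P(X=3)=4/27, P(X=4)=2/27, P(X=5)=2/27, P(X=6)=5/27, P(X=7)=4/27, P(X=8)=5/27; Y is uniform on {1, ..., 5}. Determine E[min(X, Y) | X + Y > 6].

P(X + Y > 6) = 32/45.
Summing min(X,Y)·P(x,y) over outcomes with X + Y > 6 gives 292/135.
E[min(X, Y) | X + Y > 6] = (292/135) / (32/45) = 73/24.

73/24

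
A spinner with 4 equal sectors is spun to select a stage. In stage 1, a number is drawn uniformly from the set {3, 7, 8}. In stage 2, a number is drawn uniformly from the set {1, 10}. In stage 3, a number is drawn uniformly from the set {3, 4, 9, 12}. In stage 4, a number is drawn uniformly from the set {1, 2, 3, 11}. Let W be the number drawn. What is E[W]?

E[W | stage 1] = (3+7+8)/3 = 6.
E[W | stage 2] = (1+10)/2 = 11/2.
E[W | stage 3] = (3+4+9+12)/4 = 7.
E[W | stage 4] = (1+2+3+11)/4 = 17/4.
E[W] = (1/4)·(6) + (1/4)·(11/2) + (1/4)·(7) + (1/4)·(17/4) = 91/16.

91/16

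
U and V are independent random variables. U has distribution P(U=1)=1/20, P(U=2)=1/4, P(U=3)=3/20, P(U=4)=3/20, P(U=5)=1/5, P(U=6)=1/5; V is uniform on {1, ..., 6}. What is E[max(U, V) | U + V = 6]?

P(U + V = 6) = 2/15.
Summing max(U,V)·P(x,y) over outcomes with U + V = 6 gives 11/20.
E[max(U, V) | U + V = 6] = (11/20) / (2/15) = 33/8.

33/8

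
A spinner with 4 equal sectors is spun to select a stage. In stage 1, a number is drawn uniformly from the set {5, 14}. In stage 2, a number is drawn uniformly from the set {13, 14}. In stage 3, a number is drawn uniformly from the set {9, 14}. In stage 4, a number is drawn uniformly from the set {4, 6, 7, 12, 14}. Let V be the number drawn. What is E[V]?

E[V | stage 1] = (5+14)/2 = 19/2.
E[V | stage 2] = (13+14)/2 = 27/2.
E[V | stage 3] = (9+14)/2 = 23/2.
E[V | stage 4] = (4+6+7+12+14)/5 = 43/5.
E[V] = (1/4)·(19/2) + (1/4)·(27/2) + (1/4)·(23/2) + (1/4)·(43/5) = 431/40.

431/40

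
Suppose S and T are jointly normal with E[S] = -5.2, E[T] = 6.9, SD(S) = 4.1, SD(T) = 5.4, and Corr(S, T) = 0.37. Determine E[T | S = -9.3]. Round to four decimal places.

The regression of T on S has slope ρ·σ_T/σ_S and passes through (μ_S, μ_T).
E[T | S=-9.3] = 6.9 + (0.37)·(5.4/4.1)·(-9.3 − (-5.2)) = 6.9 + (0.48732)·(-4.1) = 4.9020.

4.9020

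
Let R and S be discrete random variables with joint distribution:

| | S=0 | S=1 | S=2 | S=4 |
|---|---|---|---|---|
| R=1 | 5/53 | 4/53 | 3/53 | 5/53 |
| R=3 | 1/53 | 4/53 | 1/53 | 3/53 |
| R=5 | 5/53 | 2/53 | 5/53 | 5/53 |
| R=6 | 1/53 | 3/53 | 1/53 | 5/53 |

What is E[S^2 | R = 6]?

P(R = 6) = 10/53.
Summing S^2·P(R=x,S=y) over the conditioning event gives 87/53.
E[S^2 | R = 6] = (87/53) / (10/53) = 87/10.

87/10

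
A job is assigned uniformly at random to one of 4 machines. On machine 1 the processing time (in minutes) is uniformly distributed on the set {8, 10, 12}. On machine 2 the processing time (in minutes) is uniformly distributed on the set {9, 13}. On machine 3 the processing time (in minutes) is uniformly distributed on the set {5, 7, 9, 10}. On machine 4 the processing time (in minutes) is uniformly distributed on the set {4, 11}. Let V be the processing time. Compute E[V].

E[V | machine 1] = (8+10+12)/3 = 10.
E[V | machine 2] = (9+13)/2 = 11.
E[V | machine 3] = (5+7+9+10)/4 = 31/4.
E[V | machine 4] = (4+11)/2 = 15/2.
E[V] = (1/4)·(10) + (1/4)·(11) + (1/4)·(31/4) + (1/4)·(15/2) = 145/16.

145/16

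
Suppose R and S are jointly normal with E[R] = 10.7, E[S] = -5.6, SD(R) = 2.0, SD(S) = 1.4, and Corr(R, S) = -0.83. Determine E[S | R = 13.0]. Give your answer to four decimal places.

-6.9363

E[S | R=x] = μ_S + ρ(σ_S/σ_R)(x − μ_R) for jointly normal variables.
E[S | R=13.0] = -5.6 + (-0.83)·(1.4/2.0)·(13.0 − (10.7)) = -5.6 + (-0.581)·(2.3) = -6.9363.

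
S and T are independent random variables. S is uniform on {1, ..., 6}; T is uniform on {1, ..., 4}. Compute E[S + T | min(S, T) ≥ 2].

P(min(S, T) ≥ 2) = 5/8.
Summing (S+T)·P(x,y) over outcomes with min(S, T) ≥ 2 gives 35/8.
E[S + T | min(S, T) ≥ 2] = (35/8) / (5/8) = 7.

7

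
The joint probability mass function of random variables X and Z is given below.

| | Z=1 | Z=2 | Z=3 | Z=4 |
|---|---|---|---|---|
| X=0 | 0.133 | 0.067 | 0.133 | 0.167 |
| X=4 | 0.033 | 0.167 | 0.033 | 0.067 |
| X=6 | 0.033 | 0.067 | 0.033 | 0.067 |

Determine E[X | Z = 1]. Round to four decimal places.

1.6583

P(Z = 1) = 0.199.
Σ X·P over the event = 0·(0.133) + 4·(0.033) + 6·(0.033) = 0.330.
E[X | Z = 1] = (0.330) / (0.199) = 1.6583.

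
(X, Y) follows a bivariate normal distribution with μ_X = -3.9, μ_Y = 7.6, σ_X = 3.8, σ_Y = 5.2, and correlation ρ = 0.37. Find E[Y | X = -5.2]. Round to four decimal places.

For a bivariate normal, E[Y | X=x] = μ_Y + ρ·(σ_Y/σ_X)·(x − μ_X).
E[Y | X=-5.2] = 7.6 + (0.37)·(5.2/3.8)·(-5.2 − (-3.9)) = 7.6 + (0.50632)·(-1.3) = 6.9418.

6.9418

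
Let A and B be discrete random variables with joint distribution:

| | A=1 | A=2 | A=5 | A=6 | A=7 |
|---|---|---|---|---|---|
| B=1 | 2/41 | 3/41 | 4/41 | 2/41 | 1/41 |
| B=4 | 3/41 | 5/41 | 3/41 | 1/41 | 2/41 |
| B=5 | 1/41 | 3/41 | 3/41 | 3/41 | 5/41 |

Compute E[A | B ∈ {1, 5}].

P(B ∈ {1, 5}) = 27/41.
Summing A·P(A=x,B=y) over the conditioning event gives 122/41.
E[A | B ∈ {1, 5}] = (122/41) / (27/41) = 122/27.

122/27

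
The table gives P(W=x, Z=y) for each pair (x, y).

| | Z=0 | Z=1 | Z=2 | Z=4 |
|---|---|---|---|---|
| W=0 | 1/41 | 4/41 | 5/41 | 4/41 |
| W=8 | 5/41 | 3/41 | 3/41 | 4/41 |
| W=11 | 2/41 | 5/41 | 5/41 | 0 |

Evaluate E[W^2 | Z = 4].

P(Z = 4) = 8/41.
Σ W^2·P over the event = 0·(4/41) + 64·(4/41) = 256/41.
E[W^2 | Z = 4] = (256/41) / (8/41) = 32.

32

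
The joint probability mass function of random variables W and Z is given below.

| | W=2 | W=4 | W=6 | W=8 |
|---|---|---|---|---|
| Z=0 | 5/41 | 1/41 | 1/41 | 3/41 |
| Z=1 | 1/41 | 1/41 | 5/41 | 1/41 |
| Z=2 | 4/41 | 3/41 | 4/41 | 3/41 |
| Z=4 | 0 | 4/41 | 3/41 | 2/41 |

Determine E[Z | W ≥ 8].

P(W ≥ 8) = 9/41.
Σ Z·P over the event = 0·(3/41) + 1·(1/41) + 2·(3/41) + 4·(2/41) = 15/41.
E[Z | W ≥ 8] = (15/41) / (9/41) = 5/3.

5/3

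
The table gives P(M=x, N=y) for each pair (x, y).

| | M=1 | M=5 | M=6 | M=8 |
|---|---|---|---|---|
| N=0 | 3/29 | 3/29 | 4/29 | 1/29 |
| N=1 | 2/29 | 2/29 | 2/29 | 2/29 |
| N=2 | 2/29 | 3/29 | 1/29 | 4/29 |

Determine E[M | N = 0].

50/11

P(N = 0) = 11/29.
Σ M·P over the event = 1·(3/29) + 5·(3/29) + 6·(4/29) + 8·(1/29) = 50/29.
E[M | N = 0] = (50/29) / (11/29) = 50/11.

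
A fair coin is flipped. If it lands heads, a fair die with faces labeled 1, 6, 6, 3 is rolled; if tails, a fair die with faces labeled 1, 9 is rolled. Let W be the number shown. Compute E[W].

9/2

E[W | heads] = (1+6+6+3)/4 = 4.
E[W | tails] = (1+9)/2 = 5.
By the law of total expectation,
E[W] = (1/2)·(4) + (1/2)·(5) = 9/2.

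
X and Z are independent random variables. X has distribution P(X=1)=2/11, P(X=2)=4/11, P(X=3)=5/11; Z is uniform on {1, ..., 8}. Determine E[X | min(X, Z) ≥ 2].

P(min(X, Z) ≥ 2) = 63/88.
Summing X·P(x,y) over outcomes with min(X, Z) ≥ 2 gives 161/88.
E[X | min(X, Z) ≥ 2] = (161/88) / (63/88) = 23/9.

23/9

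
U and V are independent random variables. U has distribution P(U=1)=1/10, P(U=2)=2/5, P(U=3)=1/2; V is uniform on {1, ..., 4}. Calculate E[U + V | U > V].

P(U > V) = 7/20.
Summing (U+V)·P(x,y) over outcomes with U > V gives 57/40.
E[U + V | U > V] = (57/40) / (7/20) = 57/14.

57/14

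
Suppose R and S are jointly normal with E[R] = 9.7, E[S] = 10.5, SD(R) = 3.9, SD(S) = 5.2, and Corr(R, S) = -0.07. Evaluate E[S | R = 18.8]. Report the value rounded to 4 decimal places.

E[S | R=x] = μ_S + ρ(σ_S/σ_R)(x − μ_R) for jointly normal variables.
E[S | R=18.8] = 10.5 + (-0.07)·(5.2/3.9)·(18.8 − (9.7)) = 10.5 + (-0.093333)·(9.1) = 9.6507.

9.6507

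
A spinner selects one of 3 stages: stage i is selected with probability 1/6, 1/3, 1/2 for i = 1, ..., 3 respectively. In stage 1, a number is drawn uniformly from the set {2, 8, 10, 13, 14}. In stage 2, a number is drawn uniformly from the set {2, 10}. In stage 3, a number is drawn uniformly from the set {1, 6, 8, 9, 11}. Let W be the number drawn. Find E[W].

E[W | stage 1] = (2+8+10+13+14)/5 = 47/5.
E[W | stage 2] = (2+10)/2 = 6.
E[W | stage 3] = (1+6+8+9+11)/5 = 7.
By the law of total expectation,
E[W] = (1/6)·(47/5) + (1/3)·(6) + (1/2)·(7) = 106/15.

106/15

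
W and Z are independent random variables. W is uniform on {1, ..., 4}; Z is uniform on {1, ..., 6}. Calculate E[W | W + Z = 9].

P(W + Z = 9) = 1/12.
Summing W·P(x,y) over outcomes with W + Z = 9 gives 7/24.
E[W | W + Z = 9] = (7/24) / (1/12) = 7/2.

7/2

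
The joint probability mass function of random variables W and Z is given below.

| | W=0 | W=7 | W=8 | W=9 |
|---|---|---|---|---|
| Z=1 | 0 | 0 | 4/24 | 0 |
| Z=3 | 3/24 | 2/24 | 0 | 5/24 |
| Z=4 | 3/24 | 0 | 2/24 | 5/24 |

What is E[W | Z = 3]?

P(Z = 3) = 5/12.
Σ W·P over the event = 0·(3/24) + 7·(2/24) + 9·(5/24) = 59/24.
E[W | Z = 3] = (59/24) / (5/12) = 59/10.

59/10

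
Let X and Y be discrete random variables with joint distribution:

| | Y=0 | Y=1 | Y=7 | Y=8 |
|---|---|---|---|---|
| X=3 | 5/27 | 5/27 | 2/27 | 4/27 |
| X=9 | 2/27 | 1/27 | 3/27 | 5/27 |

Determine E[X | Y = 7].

P(Y = 7) = 5/27.
Σ X·P over the event = 3·(2/27) + 9·(3/27) = 11/9.
E[X | Y = 7] = (11/9) / (5/27) = 33/5.

33/5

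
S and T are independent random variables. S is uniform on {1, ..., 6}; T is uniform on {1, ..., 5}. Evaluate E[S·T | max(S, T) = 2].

Outcomes with max(S, T) = 2: (1,2), (2,1), (2,2), each with probability 1/30.
E[S·T | max(S, T) = 2] = (2 + 2 + 4) / 3 = 8/3.

8/3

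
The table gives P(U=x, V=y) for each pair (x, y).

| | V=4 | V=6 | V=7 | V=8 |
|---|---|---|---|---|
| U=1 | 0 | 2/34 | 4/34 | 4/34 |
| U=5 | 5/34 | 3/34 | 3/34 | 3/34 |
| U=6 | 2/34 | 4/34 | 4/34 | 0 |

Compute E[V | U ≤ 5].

155/24

P(U ≤ 5) = 12/17.
Σ V·P over the event = 6·(2/34) + 7·(4/34) + 8·(4/34) + 4·(5/34) + 6·(3/34) + 7·(3/34) + 8·(3/34) = 155/34.
E[V | U ≤ 5] = (155/34) / (12/17) = 155/24.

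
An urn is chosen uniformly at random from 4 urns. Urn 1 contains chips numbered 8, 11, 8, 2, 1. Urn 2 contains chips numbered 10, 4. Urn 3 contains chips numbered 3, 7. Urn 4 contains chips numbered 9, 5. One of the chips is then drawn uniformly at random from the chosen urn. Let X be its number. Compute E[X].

E[X | urn 1] = (8+11+8+2+1)/5 = 6.
E[X | urn 2] = (10+4)/2 = 7.
E[X | urn 3] = (3+7)/2 = 5.
E[X | urn 4] = (9+5)/2 = 7.
By the law of total expectation,
E[X] = (1/4)·(6) + (1/4)·(7) + (1/4)·(5) + (1/4)·(7) = 25/4.

25/4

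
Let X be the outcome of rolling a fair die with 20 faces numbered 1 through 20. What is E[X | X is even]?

11

Given X is even, X is equally likely to be any of {2, 4, 6, 8, 10, 12, 14, 16, 18, 20}.
E[X | X is even] = (2 + 4 + 6 + 8 + 10 + 12 + 14 + 16 + 18 + 20) / 10 = 11.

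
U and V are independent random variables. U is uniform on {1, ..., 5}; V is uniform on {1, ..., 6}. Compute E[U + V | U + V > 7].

9

Outcomes with U + V > 7: (2,6), (3,5), (3,6), (4,4), (4,5), (4,6), (5,3), (5,4), (5,5), (5,6), each with probability 1/30.
E[U + V | U + V > 7] = (8 + 8 + 9 + 8 + 9 + 10 + 8 + 9 + 10 + 11) / 10 = 9.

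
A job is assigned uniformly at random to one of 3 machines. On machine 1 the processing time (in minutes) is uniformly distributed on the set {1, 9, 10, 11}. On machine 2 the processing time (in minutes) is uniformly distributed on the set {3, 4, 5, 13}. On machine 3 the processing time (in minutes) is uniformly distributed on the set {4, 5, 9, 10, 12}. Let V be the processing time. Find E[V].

E[V | machine 1] = (1+9+10+11)/4 = 31/4.
E[V | machine 2] = (3+4+5+13)/4 = 25/4.
E[V | machine 3] = (4+5+9+10+12)/5 = 8.
By the law of total expectation,
E[V] = (1/3)·(31/4) + (1/3)·(25/4) + (1/3)·(8) = 22/3.

22/3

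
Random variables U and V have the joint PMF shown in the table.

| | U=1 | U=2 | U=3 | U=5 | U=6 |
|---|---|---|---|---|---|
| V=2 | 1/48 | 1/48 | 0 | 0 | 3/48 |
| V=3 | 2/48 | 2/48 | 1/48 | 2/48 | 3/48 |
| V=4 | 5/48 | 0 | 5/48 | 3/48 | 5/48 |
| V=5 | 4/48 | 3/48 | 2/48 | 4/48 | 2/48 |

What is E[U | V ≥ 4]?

113/33

P(V ≥ 4) = 11/16.
Summing U·P(U=x,V=y) over the conditioning event gives 113/48.
E[U | V ≥ 4] = (113/48) / (11/16) = 113/33.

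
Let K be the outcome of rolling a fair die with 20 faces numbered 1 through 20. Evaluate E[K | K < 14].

7

P(K < 14) = 13/20.
E[K | K < 14] = (91/20) / (13/20) = 7.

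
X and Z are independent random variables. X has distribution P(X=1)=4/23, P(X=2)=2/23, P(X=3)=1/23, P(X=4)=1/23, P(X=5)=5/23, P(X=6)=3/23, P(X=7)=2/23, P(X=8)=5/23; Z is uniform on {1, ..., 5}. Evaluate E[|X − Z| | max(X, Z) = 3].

P(max(X, Z) = 3) = 9/115.
Summing |X−Z|·P(x,y) over outcomes with max(X, Z) = 3 gives 13/115.
E[|X − Z| | max(X, Z) = 3] = (13/115) / (9/115) = 13/9.

13/9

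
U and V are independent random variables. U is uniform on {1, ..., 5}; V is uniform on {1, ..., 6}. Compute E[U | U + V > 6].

11/3

P(U + V > 6) = 1/2.
Summing U·P(x,y) over outcomes with U + V > 6 gives 11/6.
E[U | U + V > 6] = (11/6) / (1/2) = 11/3.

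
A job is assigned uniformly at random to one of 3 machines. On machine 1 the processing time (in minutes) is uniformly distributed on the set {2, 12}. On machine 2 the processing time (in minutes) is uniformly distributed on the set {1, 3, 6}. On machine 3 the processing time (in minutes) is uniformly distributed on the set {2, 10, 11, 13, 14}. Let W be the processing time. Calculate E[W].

61/9

E[W | machine 1] = (2+12)/2 = 7.
E[W | machine 2] = (1+3+6)/3 = 10/3.
E[W | machine 3] = (2+10+11+13+14)/5 = 10.
E[W] = (1/3)·(7) + (1/3)·(10/3) + (1/3)·(10) = 61/9.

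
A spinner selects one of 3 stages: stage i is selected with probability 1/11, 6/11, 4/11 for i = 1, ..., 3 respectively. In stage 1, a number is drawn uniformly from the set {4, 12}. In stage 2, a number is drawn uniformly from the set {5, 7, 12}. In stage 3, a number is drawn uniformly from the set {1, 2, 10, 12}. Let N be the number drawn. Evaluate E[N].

E[N | stage 1] = (4+12)/2 = 8.
E[N | stage 2] = (5+7+12)/3 = 8.
E[N | stage 3] = (1+2+10+12)/4 = 25/4.
E[N] = (1/11)·(8) + (6/11)·(8) + (4/11)·(25/4) = 81/11.

81/11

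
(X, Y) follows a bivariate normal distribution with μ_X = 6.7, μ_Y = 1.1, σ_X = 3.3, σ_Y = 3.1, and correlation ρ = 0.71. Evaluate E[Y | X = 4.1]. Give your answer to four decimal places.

-0.6341

For a bivariate normal, E[Y | X=x] = μ_Y + ρ·(σ_Y/σ_X)·(x − μ_X).
E[Y | X=4.1] = 1.1 + (0.71)·(3.1/3.3)·(4.1 − (6.7)) = 1.1 + (0.66697)·(-2.6) = -0.6341.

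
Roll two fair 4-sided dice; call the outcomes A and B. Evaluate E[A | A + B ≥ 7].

Outcomes with A + B ≥ 7: (3,4), (4,3), (4,4), each with probability 1/16.
E[A | A + B ≥ 7] = (3 + 4 + 4) / 3 = 11/3.

11/3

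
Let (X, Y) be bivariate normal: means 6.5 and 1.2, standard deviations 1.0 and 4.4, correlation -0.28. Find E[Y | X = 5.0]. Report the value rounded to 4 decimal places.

3.0480

The regression of Y on X has slope ρ·σ_Y/σ_X and passes through (μ_X, μ_Y).
E[Y | X=5.0] = 1.2 + (-0.28)·(4.4/1.0)·(5.0 − (6.5)) = 1.2 + (-1.232)·(-1.5) = 3.0480.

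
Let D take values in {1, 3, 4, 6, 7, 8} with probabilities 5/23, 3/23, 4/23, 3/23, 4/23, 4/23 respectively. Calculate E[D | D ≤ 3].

7/4

P(D ≤ 3) = 8/23.
Σ over the event: 1·5/23 + 3·3/23 = 14/23.
E[D | D ≤ 3] = (14/23) / (8/23) = 7/4.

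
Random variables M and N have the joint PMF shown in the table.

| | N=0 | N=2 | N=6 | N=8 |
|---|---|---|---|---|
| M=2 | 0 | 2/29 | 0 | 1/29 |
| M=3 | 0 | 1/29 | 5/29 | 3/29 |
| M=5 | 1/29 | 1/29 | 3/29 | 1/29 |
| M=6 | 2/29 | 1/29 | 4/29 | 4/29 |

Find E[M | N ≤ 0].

17/3

P(N ≤ 0) = 3/29.
Summing M·P(M=x,N=y) over the conditioning event gives 17/29.
E[M | N ≤ 0] = (17/29) / (3/29) = 17/3.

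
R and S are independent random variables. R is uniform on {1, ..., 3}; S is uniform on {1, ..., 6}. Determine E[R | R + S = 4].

2

P(R + S = 4) = 1/6.
Summing R·P(x,y) over outcomes with R + S = 4 gives 1/3.
E[R | R + S = 4] = (1/3) / (1/6) = 2.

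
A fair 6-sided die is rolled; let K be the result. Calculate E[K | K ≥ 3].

9/2

Given K ≥ 3, K is equally likely to be any of {3, 4, 5, 6}.
E[K | K ≥ 3] = (3 + 4 + 5 + 6) / 4 = 9/2.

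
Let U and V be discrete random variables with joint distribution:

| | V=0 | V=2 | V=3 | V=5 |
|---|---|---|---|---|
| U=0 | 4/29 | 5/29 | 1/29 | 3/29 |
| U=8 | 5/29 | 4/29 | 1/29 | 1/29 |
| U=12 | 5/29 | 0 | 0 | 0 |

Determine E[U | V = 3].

4

P(V = 3) = 2/29.
Σ U·P over the event = 0·(1/29) + 8·(1/29) = 8/29.
E[U | V = 3] = (8/29) / (2/29) = 4.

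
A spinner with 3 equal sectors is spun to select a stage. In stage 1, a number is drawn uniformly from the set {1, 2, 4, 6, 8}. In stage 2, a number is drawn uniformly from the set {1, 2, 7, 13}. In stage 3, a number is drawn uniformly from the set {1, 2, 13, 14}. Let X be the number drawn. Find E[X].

E[X | stage 1] = (1+2+4+6+8)/5 = 21/5.
E[X | stage 2] = (1+2+7+13)/4 = 23/4.
E[X | stage 3] = (1+2+13+14)/4 = 15/2.
E[X] = (1/3)·(21/5) + (1/3)·(23/4) + (1/3)·(15/2) = 349/60.

349/60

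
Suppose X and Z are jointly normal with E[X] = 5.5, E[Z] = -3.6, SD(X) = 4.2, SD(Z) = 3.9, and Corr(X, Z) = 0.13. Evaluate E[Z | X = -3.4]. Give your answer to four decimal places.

-4.6744

The regression of Z on X has slope ρ·σ_Z/σ_X and passes through (μ_X, μ_Z).
E[Z | X=-3.4] = -3.6 + (0.13)·(3.9/4.2)·(-3.4 − (5.5)) = -3.6 + (0.120714)·(-8.9) = -4.6744.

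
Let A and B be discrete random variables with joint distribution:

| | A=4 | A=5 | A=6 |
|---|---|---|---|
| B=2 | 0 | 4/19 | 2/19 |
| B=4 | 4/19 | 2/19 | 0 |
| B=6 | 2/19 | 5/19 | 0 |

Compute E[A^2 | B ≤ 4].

P(B ≤ 4) = 12/19.
Σ A^2·P over the event = 16·(4/19) + 25·(4/19) + 25·(2/19) + 36·(2/19) = 286/19.
E[A^2 | B ≤ 4] = (286/19) / (12/19) = 143/6.

143/6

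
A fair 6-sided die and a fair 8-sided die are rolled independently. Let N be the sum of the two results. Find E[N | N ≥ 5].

26/3

P(N ≥ 5) = 7/8.
E[N | N ≥ 5] = (91/12) / (7/8) = 26/3.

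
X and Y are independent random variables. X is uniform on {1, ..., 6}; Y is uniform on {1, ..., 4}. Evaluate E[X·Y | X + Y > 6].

29/2

Outcomes with X + Y > 6: (3,4), (4,3), (4,4), (5,2), (5,3), (5,4), (6,1), (6,2), (6,3), (6,4), each with probability 1/24.
E[X·Y | X + Y > 6] = (12 + 12 + 16 + 10 + 15 + 20 + 6 + 12 + 18 + 24) / 10 = 29/2.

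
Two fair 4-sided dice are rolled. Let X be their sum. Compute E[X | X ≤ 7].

24/5

P(X ≤ 7) = 15/16.
Σ over the event: 2·1/16 + 3·1/8 + 4·3/16 + 5·1/4 + 6·3/16 + 7·1/8 = 9/2.
E[X | X ≤ 7] = (9/2) / (15/16) = 24/5.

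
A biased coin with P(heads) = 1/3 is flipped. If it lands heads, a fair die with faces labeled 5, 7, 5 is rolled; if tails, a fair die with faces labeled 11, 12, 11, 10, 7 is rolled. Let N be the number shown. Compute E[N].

E[N | heads] = (5+7+5)/3 = 17/3.
E[N | tails] = (11+12+11+10+7)/5 = 51/5.
By the law of total expectation,
E[N] = (1/3)·(17/3) + (2/3)·(51/5) = 391/45.

391/45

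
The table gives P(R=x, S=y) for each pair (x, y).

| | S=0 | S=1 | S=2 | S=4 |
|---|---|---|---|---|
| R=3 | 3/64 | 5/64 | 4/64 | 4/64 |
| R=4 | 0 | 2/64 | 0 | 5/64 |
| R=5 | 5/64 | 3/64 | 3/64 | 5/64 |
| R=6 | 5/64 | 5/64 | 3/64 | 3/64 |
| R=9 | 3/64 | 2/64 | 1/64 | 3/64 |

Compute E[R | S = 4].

P(S = 4) = 5/16.
Σ R·P over the event = 3·(4/64) + 4·(5/64) + 5·(5/64) + 6·(3/64) + 9·(3/64) = 51/32.
E[R | S = 4] = (51/32) / (5/16) = 51/10.

51/10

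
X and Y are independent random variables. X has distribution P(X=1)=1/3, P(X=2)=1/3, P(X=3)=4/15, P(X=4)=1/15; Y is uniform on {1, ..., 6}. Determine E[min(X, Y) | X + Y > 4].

P(X + Y > 4) = 61/90.
Summing min(X,Y)·P(x,y) over outcomes with X + Y > 4 gives 43/30.
E[min(X, Y) | X + Y > 4] = (43/30) / (61/90) = 129/61.

129/61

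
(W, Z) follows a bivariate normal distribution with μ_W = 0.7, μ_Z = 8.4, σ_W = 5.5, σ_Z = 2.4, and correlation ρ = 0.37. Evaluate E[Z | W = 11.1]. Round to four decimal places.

For a bivariate normal, E[Z | W=x] = μ_Z + ρ·(σ_Z/σ_W)·(x − μ_W).
E[Z | W=11.1] = 8.4 + (0.37)·(2.4/5.5)·(11.1 − (0.7)) = 8.4 + (0.16145)·(10.4) = 10.0791.

10.0791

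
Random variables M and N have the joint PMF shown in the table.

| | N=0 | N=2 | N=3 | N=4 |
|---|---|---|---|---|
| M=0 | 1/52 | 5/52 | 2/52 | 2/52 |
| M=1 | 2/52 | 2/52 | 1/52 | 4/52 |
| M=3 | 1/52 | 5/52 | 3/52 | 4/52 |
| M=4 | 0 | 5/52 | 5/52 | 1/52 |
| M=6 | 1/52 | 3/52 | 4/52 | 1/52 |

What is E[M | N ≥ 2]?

135/47

P(N ≥ 2) = 47/52.
Summing M·P(M=x,N=y) over the conditioning event gives 135/52.
E[M | N ≥ 2] = (135/52) / (47/52) = 135/47.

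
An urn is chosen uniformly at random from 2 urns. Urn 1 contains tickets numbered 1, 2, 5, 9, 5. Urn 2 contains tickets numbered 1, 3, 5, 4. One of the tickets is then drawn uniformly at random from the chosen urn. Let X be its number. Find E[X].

E[X | urn 1] = (1+2+5+9+5)/5 = 22/5.
E[X | urn 2] = (1+3+5+4)/4 = 13/4.
E[X] = (1/2)·(22/5) + (1/2)·(13/4) = 153/40.

153/40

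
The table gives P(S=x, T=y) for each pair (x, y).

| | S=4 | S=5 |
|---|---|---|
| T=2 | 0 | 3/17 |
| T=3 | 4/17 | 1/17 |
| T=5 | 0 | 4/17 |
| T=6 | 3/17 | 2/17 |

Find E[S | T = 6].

22/5

P(T = 6) = 5/17.
Σ S·P over the event = 4·(3/17) + 5·(2/17) = 22/17.
E[S | T = 6] = (22/17) / (5/17) = 22/5.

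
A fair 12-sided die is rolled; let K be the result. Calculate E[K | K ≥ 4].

Given K ≥ 4, K is equally likely to be any of {4, 5, 6, 7, 8, 9, 10, 11, 12}.
E[K | K ≥ 4] = (4 + 5 + 6 + 7 + 8 + 9 + 10 + 11 + 12) / 9 = 8.

8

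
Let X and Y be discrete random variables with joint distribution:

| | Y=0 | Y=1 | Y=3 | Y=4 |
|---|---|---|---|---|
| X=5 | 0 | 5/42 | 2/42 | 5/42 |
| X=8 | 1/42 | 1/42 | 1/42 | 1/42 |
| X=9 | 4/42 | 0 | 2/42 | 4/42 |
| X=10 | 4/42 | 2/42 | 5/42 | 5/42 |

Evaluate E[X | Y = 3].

P(Y = 3) = 5/21.
Σ X·P over the event = 5·(2/42) + 8·(1/42) + 9·(2/42) + 10·(5/42) = 43/21.
E[X | Y = 3] = (43/21) / (5/21) = 43/5.

43/5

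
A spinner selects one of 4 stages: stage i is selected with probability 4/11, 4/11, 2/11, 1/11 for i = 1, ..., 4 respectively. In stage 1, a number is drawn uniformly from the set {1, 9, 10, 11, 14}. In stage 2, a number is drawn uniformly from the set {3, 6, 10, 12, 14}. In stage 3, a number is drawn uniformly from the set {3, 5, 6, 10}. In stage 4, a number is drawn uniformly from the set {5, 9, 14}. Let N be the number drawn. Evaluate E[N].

E[N | stage 1] = (1+9+10+11+14)/5 = 9.
E[N | stage 2] = (3+6+10+12+14)/5 = 9.
E[N | stage 3] = (3+5+6+10)/4 = 6.
E[N | stage 4] = (5+9+14)/3 = 28/3.
By the law of total expectation,
E[N] = (4/11)·(9) + (4/11)·(9) + (2/11)·(6) + (1/11)·(28/3) = 280/33.

280/33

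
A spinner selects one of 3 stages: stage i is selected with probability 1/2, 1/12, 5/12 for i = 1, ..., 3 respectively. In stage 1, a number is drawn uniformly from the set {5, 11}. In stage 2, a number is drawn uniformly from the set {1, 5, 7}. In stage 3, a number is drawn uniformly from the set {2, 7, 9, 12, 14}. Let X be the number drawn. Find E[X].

289/36

E[X | stage 1] = (5+11)/2 = 8.
E[X | stage 2] = (1+5+7)/3 = 13/3.
E[X | stage 3] = (2+7+9+12+14)/5 = 44/5.
By the law of total expectation,
E[X] = (1/2)·(8) + (1/12)·(13/3) + (5/12)·(44/5) = 289/36.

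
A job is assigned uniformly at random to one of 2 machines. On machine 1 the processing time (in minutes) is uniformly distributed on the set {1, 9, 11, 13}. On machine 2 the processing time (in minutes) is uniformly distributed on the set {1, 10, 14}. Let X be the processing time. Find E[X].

E[X | machine 1] = (1+9+11+13)/4 = 17/2.
E[X | machine 2] = (1+10+14)/3 = 25/3.
E[X] = (1/2)·(17/2) + (1/2)·(25/3) = 101/12.

101/12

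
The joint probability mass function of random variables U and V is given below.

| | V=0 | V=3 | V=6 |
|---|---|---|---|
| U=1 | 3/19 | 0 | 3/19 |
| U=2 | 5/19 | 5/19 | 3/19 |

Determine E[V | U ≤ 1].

3

P(U ≤ 1) = 6/19.
Σ V·P over the event = 0·(3/19) + 6·(3/19) = 18/19.
E[V | U ≤ 1] = (18/19) / (6/19) = 3.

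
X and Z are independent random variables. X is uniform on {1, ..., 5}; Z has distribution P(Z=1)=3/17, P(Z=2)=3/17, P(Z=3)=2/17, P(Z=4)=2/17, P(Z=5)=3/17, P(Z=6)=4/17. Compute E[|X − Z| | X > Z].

P(X > Z) = 27/85.
Summing |X−Z|·P(x,y) over outcomes with X > Z gives 56/85.
E[|X − Z| | X > Z] = (56/85) / (27/85) = 56/27.

56/27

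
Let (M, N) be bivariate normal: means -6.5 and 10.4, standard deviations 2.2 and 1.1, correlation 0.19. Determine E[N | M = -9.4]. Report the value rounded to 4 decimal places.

10.1245

For a bivariate normal, E[N | M=x] = μ_N + ρ·(σ_N/σ_M)·(x − μ_M).
E[N | M=-9.4] = 10.4 + (0.19)·(1.1/2.2)·(-9.4 − (-6.5)) = 10.4 + (0.095)·(-2.9) = 10.1245.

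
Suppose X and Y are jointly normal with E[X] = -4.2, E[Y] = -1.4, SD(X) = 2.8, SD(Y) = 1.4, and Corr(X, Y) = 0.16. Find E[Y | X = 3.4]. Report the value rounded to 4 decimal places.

-0.7920

The regression of Y on X has slope ρ·σ_Y/σ_X and passes through (μ_X, μ_Y).
E[Y | X=3.4] = -1.4 + (0.16)·(1.4/2.8)·(3.4 − (-4.2)) = -1.4 + (0.08)·(7.6) = -0.7920.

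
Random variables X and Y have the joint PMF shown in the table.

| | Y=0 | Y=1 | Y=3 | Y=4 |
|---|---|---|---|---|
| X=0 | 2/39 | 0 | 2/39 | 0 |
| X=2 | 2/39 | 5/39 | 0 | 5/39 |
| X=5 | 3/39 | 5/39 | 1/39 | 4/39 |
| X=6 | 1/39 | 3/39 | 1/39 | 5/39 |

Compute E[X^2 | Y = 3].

P(Y = 3) = 4/39.
Σ X^2·P over the event = 0·(2/39) + 25·(1/39) + 36·(1/39) = 61/39.
E[X^2 | Y = 3] = (61/39) / (4/39) = 61/4.

61/4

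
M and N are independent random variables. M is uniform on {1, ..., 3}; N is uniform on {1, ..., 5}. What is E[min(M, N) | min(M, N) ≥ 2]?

Outcomes with min(M, N) ≥ 2: (2,2), (2,3), (2,4), (2,5), (3,2), (3,3), (3,4), (3,5), each with probability 1/15.
E[min(M, N) | min(M, N) ≥ 2] = (2 + 2 + 2 + 2 + 2 + 3 + 3 + 3) / 8 = 19/8.

19/8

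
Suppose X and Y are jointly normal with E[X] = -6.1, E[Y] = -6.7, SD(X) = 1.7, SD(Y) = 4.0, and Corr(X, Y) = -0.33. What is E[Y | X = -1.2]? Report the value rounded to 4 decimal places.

-10.5047

The regression of Y on X has slope ρ·σ_Y/σ_X and passes through (μ_X, μ_Y).
E[Y | X=-1.2] = -6.7 + (-0.33)·(4.0/1.7)·(-1.2 − (-6.1)) = -6.7 + (-0.77647)·(4.9) = -10.5047.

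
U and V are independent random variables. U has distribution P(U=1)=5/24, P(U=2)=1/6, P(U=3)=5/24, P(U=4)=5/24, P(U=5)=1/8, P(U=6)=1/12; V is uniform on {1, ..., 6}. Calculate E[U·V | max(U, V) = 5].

P(max(U, V) = 5) = 17/72.
Summing UV·P(x,y) over outcomes with max(U, V) = 5 gives 155/48.
E[U·V | max(U, V) = 5] = (155/48) / (17/72) = 465/34.

465/34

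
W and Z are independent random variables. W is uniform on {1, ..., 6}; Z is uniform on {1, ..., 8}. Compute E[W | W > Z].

P(W > Z) = 5/16.
Summing W·P(x,y) over outcomes with W > Z gives 35/24.
E[W | W > Z] = (35/24) / (5/16) = 14/3.

14/3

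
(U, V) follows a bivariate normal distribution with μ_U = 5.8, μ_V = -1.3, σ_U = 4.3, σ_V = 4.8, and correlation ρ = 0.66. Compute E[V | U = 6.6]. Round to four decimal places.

-0.7106

The regression of V on U has slope ρ·σ_V/σ_U and passes through (μ_U, μ_V).
E[V | U=6.6] = -1.3 + (0.66)·(4.8/4.3)·(6.6 − (5.8)) = -1.3 + (0.73674)·(0.8) = -0.7106.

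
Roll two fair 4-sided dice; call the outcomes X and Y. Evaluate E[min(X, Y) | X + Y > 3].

27/13

P(X + Y > 3) = 13/16.
Summing min(X,Y)·P(x,y) over outcomes with X + Y > 3 gives 27/16.
E[min(X, Y) | X + Y > 3] = (27/16) / (13/16) = 27/13.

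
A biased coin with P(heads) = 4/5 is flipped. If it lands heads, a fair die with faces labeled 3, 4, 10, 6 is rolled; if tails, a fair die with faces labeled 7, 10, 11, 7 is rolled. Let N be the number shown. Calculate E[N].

127/20

E[N | heads] = (3+4+10+6)/4 = 23/4.
E[N | tails] = (7+10+11+7)/4 = 35/4.
By the law of total expectation,
E[N] = (4/5)·(23/4) + (1/5)·(35/4) = 127/20.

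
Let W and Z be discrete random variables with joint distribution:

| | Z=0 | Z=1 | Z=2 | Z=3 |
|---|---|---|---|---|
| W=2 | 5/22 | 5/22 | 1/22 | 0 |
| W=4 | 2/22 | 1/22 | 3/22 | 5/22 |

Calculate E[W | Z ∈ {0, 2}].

P(Z ∈ {0, 2}) = 1/2.
Σ W·P over the event = 2·(5/22) + 2·(1/22) + 4·(2/22) + 4·(3/22) = 16/11.
E[W | Z ∈ {0, 2}] = (16/11) / (1/2) = 32/11.

32/11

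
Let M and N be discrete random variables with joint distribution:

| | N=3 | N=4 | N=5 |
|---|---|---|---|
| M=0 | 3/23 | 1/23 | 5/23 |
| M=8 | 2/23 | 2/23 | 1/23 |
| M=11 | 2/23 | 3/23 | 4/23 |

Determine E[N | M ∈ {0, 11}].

38/9

P(M ∈ {0, 11}) = 18/23.
Σ N·P over the event = 3·(3/23) + 4·(1/23) + 5·(5/23) + 3·(2/23) + 4·(3/23) + 5·(4/23) = 76/23.
E[N | M ∈ {0, 11}] = (76/23) / (18/23) = 38/9.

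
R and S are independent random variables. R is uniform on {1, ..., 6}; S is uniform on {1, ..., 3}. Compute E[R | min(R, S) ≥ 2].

4

P(min(R, S) ≥ 2) = 5/9.
Summing R·P(x,y) over outcomes with min(R, S) ≥ 2 gives 20/9.
E[R | min(R, S) ≥ 2] = (20/9) / (5/9) = 4.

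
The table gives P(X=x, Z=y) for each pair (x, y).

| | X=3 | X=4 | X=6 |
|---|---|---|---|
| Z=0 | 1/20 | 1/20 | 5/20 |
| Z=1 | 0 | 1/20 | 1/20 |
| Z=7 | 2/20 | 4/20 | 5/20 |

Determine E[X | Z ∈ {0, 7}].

89/18

P(Z ∈ {0, 7}) = 9/10.
Σ X·P over the event = 3·(1/20) + 3·(2/20) + 4·(1/20) + 4·(4/20) + 6·(5/20) + 6·(5/20) = 89/20.
E[X | Z ∈ {0, 7}] = (89/20) / (9/10) = 89/18.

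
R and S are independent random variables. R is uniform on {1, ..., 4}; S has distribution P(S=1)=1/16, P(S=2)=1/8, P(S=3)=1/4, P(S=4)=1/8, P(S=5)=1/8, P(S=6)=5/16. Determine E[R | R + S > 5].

31/11

P(R + S > 5) = 11/16.
Summing R·P(x,y) over outcomes with R + S > 5 gives 31/16.
E[R | R + S > 5] = (31/16) / (11/16) = 31/11.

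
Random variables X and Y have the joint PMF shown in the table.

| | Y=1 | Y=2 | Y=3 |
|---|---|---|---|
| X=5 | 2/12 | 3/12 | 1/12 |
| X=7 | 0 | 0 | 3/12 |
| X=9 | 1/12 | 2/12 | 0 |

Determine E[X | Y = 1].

19/3

P(Y = 1) = 1/4.
Summing X·P(X=x,Y=y) over the conditioning event gives 19/12.
E[X | Y = 1] = (19/12) / (1/4) = 19/3.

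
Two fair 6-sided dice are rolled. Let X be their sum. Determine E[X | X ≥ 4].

244/33

P(X ≥ 4) = 11/12.
E[X | X ≥ 4] = (61/9) / (11/12) = 244/33.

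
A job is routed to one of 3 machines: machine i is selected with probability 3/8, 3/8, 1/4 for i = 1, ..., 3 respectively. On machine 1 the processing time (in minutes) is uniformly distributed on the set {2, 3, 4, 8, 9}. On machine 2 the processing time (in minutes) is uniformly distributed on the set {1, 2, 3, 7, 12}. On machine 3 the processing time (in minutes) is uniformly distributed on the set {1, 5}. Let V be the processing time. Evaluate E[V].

E[V | machine 1] = (2+3+4+8+9)/5 = 26/5.
E[V | machine 2] = (1+2+3+7+12)/5 = 5.
E[V | machine 3] = (1+5)/2 = 3.
E[V] = (3/8)·(26/5) + (3/8)·(5) + (1/4)·(3) = 183/40.

183/40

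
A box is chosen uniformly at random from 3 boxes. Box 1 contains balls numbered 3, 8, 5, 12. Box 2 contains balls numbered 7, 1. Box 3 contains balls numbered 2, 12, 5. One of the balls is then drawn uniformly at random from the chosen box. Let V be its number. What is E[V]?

52/9

E[V | box 1] = (3+8+5+12)/4 = 7.
E[V | box 2] = (7+1)/2 = 4.
E[V | box 3] = (2+12+5)/3 = 19/3.
By the law of total expectation,
E[V] = (1/3)·(7) + (1/3)·(4) + (1/3)·(19/3) = 52/9.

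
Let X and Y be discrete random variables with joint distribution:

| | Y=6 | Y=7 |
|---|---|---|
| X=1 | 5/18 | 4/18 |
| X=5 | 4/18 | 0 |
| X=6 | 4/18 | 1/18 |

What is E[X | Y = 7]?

2

P(Y = 7) = 5/18.
Summing X·P(X=x,Y=y) over the conditioning event gives 5/9.
E[X | Y = 7] = (5/9) / (5/18) = 2.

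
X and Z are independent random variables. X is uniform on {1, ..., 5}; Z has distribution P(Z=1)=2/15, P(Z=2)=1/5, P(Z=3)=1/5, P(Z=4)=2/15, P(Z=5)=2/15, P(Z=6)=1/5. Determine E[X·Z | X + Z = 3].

P(X + Z = 3) = 1/15.
Summing XZ·P(x,y) over outcomes with X + Z = 3 gives 2/15.
E[X·Z | X + Z = 3] = (2/15) / (1/15) = 2.

2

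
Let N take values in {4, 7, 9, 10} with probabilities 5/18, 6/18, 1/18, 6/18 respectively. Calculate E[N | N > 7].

P(N > 7) = 7/18.
Σ over the event: 9·1/18 + 10·1/3 = 23/6.
E[N | N > 7] = (23/6) / (7/18) = 69/7.

69/7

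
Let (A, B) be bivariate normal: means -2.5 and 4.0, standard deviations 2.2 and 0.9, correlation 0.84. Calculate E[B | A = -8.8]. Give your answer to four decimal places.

1.8351

The regression of B on A has slope ρ·σ_B/σ_A and passes through (μ_A, μ_B).
E[B | A=-8.8] = 4.0 + (0.84)·(0.9/2.2)·(-8.8 − (-2.5)) = 4.0 + (0.34364)·(-6.3) = 1.8351.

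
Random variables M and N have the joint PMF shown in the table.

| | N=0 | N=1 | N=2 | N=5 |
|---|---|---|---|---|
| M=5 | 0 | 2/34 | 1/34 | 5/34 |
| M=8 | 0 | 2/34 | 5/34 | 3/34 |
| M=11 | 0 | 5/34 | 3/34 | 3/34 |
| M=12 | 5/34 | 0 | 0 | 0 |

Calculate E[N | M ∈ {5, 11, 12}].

P(M ∈ {5, 11, 12}) = 12/17.
Σ N·P over the event = 1·(2/34) + 2·(1/34) + 5·(5/34) + 1·(5/34) + 2·(3/34) + 5·(3/34) + 0·(5/34) = 55/34.
E[N | M ∈ {5, 11, 12}] = (55/34) / (12/17) = 55/24.

55/24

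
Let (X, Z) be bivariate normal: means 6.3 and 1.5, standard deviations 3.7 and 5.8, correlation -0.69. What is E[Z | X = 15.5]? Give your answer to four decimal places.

E[Z | X=x] = μ_Z + ρ(σ_Z/σ_X)(x − μ_X) for jointly normal variables.
E[Z | X=15.5] = 1.5 + (-0.69)·(5.8/3.7)·(15.5 − (6.3)) = 1.5 + (-1.08162)·(9.2) = -8.4509.

-8.4509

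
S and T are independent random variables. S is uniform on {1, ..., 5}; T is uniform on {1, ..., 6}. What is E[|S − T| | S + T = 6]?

12/5

P(S + T = 6) = 1/6.
Summing |S−T|·P(x,y) over outcomes with S + T = 6 gives 2/5.
E[|S − T| | S + T = 6] = (2/5) / (1/6) = 12/5.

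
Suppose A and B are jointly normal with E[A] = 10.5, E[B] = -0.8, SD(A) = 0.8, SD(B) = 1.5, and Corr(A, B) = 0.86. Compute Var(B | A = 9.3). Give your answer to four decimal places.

For a bivariate normal, Var(B | A=x) = σ_B²(1 − ρ²).
Var(B | A=9.3) = (1.5)²·(1 − (0.86)²) = 2.25·0.2604 = 0.5859.

0.5859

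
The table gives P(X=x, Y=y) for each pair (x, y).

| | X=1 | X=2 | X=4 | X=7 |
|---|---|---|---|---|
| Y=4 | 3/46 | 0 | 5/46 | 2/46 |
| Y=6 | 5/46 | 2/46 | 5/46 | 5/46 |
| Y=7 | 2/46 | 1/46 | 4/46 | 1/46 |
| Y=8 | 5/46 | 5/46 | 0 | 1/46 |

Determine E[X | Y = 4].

37/10

P(Y = 4) = 5/23.
Σ X·P over the event = 1·(3/46) + 4·(5/46) + 7·(2/46) = 37/46.
E[X | Y = 4] = (37/46) / (5/23) = 37/10.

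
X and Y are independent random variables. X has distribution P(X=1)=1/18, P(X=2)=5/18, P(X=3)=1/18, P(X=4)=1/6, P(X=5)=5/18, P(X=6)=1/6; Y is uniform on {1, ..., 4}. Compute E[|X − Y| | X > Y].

59/24

P(X > Y) = 2/3.
Summing |X−Y|·P(x,y) over outcomes with X > Y gives 59/36.
E[|X − Y| | X > Y] = (59/36) / (2/3) = 59/24.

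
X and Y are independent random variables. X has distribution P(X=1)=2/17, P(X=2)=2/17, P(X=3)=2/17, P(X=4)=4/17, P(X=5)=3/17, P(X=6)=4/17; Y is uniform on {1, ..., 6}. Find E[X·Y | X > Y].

P(X > Y) = 25/51.
Summing XY·P(x,y) over outcomes with X > Y gives 314/51.
E[X·Y | X > Y] = (314/51) / (25/51) = 314/25.

314/25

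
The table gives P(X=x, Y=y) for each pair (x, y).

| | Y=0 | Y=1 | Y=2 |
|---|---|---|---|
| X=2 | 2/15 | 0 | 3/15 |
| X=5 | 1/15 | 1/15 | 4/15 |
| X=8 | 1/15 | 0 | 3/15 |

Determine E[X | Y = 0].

P(Y = 0) = 4/15.
Σ X·P over the event = 2·(2/15) + 5·(1/15) + 8·(1/15) = 17/15.
E[X | Y = 0] = (17/15) / (4/15) = 17/4.

17/4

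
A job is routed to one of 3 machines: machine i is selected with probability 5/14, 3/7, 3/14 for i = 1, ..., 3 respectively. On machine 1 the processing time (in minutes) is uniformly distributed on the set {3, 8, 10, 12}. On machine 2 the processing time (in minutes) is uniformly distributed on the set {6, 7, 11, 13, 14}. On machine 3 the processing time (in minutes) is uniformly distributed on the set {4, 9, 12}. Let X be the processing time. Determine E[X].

2549/280

E[X | machine 1] = (3+8+10+12)/4 = 33/4.
E[X | machine 2] = (6+7+11+13+14)/5 = 51/5.
E[X | machine 3] = (4+9+12)/3 = 25/3.
E[X] = (5/14)·(33/4) + (3/7)·(51/5) + (3/14)·(25/3) = 2549/280.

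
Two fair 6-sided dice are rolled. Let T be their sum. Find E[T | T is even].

P(T is even) = 1/2.
Σ over the event: 2·1/36 + 4·1/12 + 6·5/36 + 8·5/36 + 10·1/12 + 12·1/36 = 7/2.
E[T | T is even] = (7/2) / (1/2) = 7.

7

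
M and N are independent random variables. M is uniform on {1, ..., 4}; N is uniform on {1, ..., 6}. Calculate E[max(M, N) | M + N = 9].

P(M + N = 9) = 1/12.
Summing max(M,N)·P(x,y) over outcomes with M + N = 9 gives 11/24.
E[max(M, N) | M + N = 9] = (11/24) / (1/12) = 11/2.

11/2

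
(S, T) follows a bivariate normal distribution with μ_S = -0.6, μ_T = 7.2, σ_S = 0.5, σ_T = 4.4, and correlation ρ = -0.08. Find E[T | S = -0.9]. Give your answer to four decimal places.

For a bivariate normal, E[T | S=x] = μ_T + ρ·(σ_T/σ_S)·(x − μ_S).
E[T | S=-0.9] = 7.2 + (-0.08)·(4.4/0.5)·(-0.9 − (-0.6)) = 7.2 + (-0.704)·(-0.3) = 7.4112.

7.4112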